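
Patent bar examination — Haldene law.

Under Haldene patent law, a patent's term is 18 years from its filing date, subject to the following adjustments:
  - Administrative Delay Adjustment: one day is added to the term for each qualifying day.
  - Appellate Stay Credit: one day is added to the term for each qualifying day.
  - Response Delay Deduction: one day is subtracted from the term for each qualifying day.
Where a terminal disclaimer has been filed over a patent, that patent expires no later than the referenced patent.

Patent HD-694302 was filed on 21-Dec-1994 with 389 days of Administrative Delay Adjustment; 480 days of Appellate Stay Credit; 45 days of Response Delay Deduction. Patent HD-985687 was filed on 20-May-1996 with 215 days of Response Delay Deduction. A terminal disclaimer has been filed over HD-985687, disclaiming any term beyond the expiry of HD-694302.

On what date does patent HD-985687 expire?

October 17, 2013

Natural term of HD-985687:
  Base: filing + 18 years → 20 May 2014.
  Response Delay Deduction: −215 days → 17 October 2013.
Expiry of referenced patent HD-694302:
  Base: filing + 18 years → 21 December 2012.
  Administrative Delay Adjustment: +389 days → 14 January 2014.
  Appellate Stay Credit: +480 days → 9 May 2015.
  Response Delay Deduction: −45 days → 25 March 2015.
Terminal disclaimer: HD-985687 expires on the earlier of 17 October 2013 and 25 March 2015.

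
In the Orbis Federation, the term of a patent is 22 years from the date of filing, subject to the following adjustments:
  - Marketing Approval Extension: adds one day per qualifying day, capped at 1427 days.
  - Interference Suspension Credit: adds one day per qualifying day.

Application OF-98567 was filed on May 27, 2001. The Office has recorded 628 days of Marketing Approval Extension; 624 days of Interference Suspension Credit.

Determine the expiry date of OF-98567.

Base term: filing date + 22 years → 27 May 2023.
Marketing Approval Extension: 628 days (within the 1427-day cap) → +628 days → 13 February 2025.
Interference Suspension Credit: +624 days → 30 October 2026.

2026-10-30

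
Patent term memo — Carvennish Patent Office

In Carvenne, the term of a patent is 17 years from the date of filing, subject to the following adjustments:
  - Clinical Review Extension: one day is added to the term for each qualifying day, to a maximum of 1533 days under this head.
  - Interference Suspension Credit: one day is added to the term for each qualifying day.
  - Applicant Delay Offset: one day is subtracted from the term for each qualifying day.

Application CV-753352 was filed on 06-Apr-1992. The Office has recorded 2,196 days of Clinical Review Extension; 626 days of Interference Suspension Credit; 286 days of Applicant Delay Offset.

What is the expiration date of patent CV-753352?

2014-05-23

Base term: filing date + 17 years → 6 April 2009.
Clinical Review Extension: 2196 days claimed exceeds the 1533-day cap, so +1533 days → 17 June 2013.
Interference Suspension Credit: +626 days → 5 March 2015.
Applicant Delay Offset: −286 days → 23 May 2014.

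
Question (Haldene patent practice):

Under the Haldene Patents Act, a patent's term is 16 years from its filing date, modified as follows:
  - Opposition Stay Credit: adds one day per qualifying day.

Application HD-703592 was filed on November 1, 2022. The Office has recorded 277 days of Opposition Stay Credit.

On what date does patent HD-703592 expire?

2039-08-05

Base term: filing date + 16 years → 1 November 2038.
Opposition Stay Credit: +277 days → 5 August 2039.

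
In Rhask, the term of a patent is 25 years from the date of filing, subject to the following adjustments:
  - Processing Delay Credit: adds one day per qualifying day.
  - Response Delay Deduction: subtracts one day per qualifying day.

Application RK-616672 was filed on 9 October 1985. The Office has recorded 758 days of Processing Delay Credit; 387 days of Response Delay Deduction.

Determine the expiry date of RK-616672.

2011-10-15

Base term: filing date + 25 years → 9 October 2010.
Processing Delay Credit: +758 days → 5 November 2012.
Response Delay Deduction: −387 days → 15 October 2011.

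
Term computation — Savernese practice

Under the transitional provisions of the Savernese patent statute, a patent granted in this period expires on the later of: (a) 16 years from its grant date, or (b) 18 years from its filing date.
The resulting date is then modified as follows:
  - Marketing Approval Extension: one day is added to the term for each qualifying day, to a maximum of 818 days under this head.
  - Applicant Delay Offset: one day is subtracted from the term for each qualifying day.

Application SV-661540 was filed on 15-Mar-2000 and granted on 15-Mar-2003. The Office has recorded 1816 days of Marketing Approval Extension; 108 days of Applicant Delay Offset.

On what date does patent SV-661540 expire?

2021-02-22

(a) grant + 16 years → 15 March 2019.
(b) filing + 18 years → 15 March 2018.
Later of the two: 15 March 2019.
Marketing Approval Extension: 1816 days claimed exceeds the 818-day cap, so +818 days → 10 June 2021.
Applicant Delay Offset: −108 days → 22 February 2021.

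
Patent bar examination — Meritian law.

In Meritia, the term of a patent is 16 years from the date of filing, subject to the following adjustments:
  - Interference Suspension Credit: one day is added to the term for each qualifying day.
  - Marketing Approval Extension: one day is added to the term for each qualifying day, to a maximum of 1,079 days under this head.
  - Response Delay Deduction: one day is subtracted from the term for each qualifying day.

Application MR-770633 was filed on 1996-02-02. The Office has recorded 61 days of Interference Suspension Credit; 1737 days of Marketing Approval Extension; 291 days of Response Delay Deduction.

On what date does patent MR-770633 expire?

May 31, 2014

Base term: filing date + 16 years → 2 February 2012.
Interference Suspension Credit: +61 days → 3 April 2012.
Marketing Approval Extension: 1737 days claimed exceeds the 1079-day cap, so +1079 days → 18 March 2015.
Response Delay Deduction: −291 days → 31 May 2014.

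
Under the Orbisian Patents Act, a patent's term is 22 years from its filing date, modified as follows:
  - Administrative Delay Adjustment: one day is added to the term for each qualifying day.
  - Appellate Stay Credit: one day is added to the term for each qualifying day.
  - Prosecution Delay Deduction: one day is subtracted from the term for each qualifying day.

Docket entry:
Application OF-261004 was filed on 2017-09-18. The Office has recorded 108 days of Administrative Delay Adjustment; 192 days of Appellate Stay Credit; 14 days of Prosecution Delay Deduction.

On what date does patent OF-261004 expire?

Base term: filing date + 22 years → 18 September 2039.
Administrative Delay Adjustment: +108 days → 4 January 2040.
Appellate Stay Credit: +192 days → 14 July 2040.
Prosecution Delay Deduction: −14 days → 30 June 2040.

2040-06-30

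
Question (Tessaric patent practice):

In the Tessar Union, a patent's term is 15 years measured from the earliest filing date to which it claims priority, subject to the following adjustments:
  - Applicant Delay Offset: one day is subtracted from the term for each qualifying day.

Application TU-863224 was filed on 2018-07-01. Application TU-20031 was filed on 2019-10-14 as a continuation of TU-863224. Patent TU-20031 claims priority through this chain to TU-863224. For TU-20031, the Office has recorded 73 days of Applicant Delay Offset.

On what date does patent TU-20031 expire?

Earliest priority filing: 1 July 2018.
Base term: 1 July 2018 + 15 years → 1 July 2033.
Applicant Delay Offset: −73 days → 19 April 2033.

April 19, 2033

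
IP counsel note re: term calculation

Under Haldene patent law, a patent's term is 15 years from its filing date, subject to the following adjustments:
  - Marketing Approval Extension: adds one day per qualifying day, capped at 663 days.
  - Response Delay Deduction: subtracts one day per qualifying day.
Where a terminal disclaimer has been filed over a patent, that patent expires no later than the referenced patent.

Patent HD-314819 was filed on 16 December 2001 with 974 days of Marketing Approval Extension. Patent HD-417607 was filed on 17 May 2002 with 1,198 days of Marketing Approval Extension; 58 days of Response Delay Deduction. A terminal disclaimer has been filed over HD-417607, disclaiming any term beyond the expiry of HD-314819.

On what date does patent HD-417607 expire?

Natural term of HD-417607:
  Base: filing + 15 years → 17 May 2017.
  Marketing Approval Extension: 1198 days claimed exceeds the 663-day cap, so +663 days → 11 March 2019.
  Response Delay Deduction: −58 days → 12 January 2019.
Expiry of referenced patent HD-314819:
  Base: filing + 15 years → 16 December 2016.
  Marketing Approval Extension: 974 days claimed exceeds the 663-day cap, so +663 days → 10 October 2018.
Terminal disclaimer: HD-417607 expires on the earlier of 12 January 2019 and 10 October 2018.

2018-10-10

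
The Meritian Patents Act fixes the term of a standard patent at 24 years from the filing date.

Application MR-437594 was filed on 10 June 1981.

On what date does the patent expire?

2005-06-10

Filing date + 24 years → 10 June 2005.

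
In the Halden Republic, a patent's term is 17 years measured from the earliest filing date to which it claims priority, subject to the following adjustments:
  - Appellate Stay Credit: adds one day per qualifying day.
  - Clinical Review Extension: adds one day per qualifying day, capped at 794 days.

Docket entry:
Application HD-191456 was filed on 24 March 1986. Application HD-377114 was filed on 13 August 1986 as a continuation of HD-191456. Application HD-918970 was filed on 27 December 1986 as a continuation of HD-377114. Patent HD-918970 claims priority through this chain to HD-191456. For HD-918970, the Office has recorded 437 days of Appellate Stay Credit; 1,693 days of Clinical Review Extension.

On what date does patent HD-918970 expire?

August 6, 2006

Earliest priority filing: 24 March 1986.
Base term: 24 March 1986 + 17 years → 24 March 2003.
Appellate Stay Credit: +437 days → 3 June 2004.
Clinical Review Extension: 1693 days claimed exceeds the 794-day cap, so +794 days → 6 August 2006.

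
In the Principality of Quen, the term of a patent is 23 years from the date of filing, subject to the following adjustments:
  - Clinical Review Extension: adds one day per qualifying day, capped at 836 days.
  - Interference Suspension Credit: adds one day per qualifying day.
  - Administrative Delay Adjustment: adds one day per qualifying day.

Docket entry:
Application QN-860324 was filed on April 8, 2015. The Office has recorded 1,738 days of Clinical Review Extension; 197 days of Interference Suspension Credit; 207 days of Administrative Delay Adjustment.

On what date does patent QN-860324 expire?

Base term: filing date + 23 years → 8 April 2038.
Clinical Review Extension: 1738 days claimed exceeds the 836-day cap, so +836 days → 22 July 2040.
Interference Suspension Credit: +197 days → 4 February 2041.
Administrative Delay Adjustment: +207 days → 30 August 2041.

August 30, 2041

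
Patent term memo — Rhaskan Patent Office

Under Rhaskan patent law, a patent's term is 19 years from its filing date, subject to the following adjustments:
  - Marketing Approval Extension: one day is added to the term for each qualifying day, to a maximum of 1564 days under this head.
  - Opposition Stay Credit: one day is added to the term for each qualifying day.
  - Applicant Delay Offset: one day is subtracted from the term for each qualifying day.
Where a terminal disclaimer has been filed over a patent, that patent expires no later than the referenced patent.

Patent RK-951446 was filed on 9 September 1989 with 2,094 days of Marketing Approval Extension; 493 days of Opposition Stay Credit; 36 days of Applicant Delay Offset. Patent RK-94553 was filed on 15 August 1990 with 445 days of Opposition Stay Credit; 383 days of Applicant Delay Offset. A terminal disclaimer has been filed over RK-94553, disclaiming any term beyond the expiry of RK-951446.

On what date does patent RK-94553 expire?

October 16, 2009

Natural term of RK-94553:
  Base: filing + 19 years → 15 August 2009.
  Opposition Stay Credit: +445 days → 3 November 2010.
  Applicant Delay Offset: −383 days → 16 October 2009.
Expiry of referenced patent RK-951446:
  Base: filing + 19 years → 9 September 2008.
  Marketing Approval Extension: 2094 days claimed exceeds the 1564-day cap, so +1564 days → 21 December 2012.
  Opposition Stay Credit: +493 days → 28 April 2014.
  Applicant Delay Offset: −36 days → 23 March 2014.
Terminal disclaimer: RK-94553 expires on the earlier of 16 October 2009 and 23 March 2014.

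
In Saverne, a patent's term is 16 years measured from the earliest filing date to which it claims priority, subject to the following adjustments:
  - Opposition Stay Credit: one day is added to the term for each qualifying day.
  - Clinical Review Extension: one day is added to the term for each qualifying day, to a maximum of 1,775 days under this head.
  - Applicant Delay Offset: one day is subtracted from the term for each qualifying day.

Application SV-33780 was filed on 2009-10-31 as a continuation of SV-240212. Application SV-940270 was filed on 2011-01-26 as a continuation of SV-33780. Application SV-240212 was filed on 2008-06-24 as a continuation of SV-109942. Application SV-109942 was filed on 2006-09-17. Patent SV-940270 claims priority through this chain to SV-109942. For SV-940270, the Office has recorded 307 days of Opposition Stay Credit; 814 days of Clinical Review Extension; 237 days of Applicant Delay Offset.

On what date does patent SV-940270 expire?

February 17, 2025

Earliest priority filing: 17 September 2006.
Base term: 17 September 2006 + 16 years → 17 September 2022.
Opposition Stay Credit: +307 days → 21 July 2023.
Clinical Review Extension: 814 days (within the 1775-day cap) → +814 days → 12 October 2025.
Applicant Delay Offset: −237 days → 17 February 2025.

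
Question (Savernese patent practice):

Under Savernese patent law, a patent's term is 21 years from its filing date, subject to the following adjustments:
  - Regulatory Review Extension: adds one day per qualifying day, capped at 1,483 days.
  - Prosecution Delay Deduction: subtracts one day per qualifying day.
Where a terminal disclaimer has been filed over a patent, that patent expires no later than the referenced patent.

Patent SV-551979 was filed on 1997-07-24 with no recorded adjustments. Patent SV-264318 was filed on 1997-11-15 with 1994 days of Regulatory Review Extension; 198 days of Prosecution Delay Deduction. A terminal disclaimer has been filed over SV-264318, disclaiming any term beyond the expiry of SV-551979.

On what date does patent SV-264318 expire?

July 24, 2018

Natural term of SV-264318:
  Base: filing + 21 years → 15 November 2018.
  Regulatory Review Extension: 1994 days claimed exceeds the 1483-day cap, so +1483 days → 7 December 2022.
  Prosecution Delay Deduction: −198 days → 23 May 2022.
Expiry of referenced patent SV-551979:
  Base: filing + 21 years → 24 July 2018.
Terminal disclaimer: SV-264318 expires on the earlier of 23 May 2022 and 24 July 2018.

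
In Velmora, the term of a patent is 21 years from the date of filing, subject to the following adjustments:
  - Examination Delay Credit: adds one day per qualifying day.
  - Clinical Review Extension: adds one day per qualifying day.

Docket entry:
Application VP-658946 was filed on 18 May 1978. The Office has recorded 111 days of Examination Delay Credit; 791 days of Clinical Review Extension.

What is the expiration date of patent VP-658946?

November 5, 2001

Base term: filing date + 21 years → 18 May 1999.
Examination Delay Credit: +111 days → 6 September 1999.
Clinical Review Extension: +791 days → 5 November 2001.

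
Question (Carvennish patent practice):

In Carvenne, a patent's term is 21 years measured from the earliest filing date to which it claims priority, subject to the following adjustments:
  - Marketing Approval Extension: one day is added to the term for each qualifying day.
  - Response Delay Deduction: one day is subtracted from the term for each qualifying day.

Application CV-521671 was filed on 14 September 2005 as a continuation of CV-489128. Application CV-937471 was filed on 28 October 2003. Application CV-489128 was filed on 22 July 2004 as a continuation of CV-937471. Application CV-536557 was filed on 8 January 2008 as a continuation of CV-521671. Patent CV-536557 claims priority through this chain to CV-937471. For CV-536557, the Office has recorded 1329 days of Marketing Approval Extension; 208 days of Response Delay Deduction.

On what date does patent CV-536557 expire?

Earliest priority filing: 28 October 2003.
Base term: 28 October 2003 + 21 years → 28 October 2024.
Marketing Approval Extension: +1329 days → 18 June 2028.
Response Delay Deduction: −208 days → 23 November 2027.

November 23, 2027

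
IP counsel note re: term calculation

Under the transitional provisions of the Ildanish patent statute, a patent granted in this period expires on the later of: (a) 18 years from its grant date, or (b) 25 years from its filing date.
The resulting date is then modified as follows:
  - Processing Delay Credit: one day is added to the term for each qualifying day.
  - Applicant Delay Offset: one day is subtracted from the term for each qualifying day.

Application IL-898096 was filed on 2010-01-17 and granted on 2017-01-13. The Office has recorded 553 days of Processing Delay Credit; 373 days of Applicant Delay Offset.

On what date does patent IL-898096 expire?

July 16, 2035

(a) grant + 18 years → 13 January 2035.
(b) filing + 25 years → 17 January 2035.
Later of the two: 17 January 2035.
Processing Delay Credit: +553 days → 23 July 2036.
Applicant Delay Offset: −373 days → 16 July 2035.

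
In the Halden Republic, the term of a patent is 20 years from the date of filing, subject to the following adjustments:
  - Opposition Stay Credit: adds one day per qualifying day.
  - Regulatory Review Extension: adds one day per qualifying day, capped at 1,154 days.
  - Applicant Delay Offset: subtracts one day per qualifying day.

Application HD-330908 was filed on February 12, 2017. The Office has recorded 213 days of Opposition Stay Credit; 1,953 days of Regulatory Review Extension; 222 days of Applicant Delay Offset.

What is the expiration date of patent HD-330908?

Base term: filing date + 20 years → 12 February 2037.
Opposition Stay Credit: +213 days → 13 September 2037.
Regulatory Review Extension: 1953 days claimed exceeds the 1154-day cap, so +1154 days → 10 November 2040.
Applicant Delay Offset: −222 days → 2 April 2040.

2040-04-02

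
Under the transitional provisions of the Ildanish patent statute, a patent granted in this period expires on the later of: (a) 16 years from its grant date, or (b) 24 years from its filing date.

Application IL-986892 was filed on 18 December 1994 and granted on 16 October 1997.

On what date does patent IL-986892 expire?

(a) grant + 16 years → 16 October 2013.
(b) filing + 24 years → 18 December 2018.
Later of the two: 18 December 2018.

2018-12-18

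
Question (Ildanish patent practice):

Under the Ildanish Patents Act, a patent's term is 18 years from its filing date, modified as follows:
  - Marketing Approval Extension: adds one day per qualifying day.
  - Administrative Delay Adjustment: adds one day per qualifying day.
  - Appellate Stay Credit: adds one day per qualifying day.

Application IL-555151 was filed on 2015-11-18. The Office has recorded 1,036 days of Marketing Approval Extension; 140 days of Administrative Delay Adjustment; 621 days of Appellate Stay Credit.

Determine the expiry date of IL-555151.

October 20, 2038

Base term: filing date + 18 years → 18 November 2033.
Marketing Approval Extension: +1036 days → 19 September 2036.
Administrative Delay Adjustment: +140 days → 6 February 2037.
Appellate Stay Credit: +621 days → 20 October 2038.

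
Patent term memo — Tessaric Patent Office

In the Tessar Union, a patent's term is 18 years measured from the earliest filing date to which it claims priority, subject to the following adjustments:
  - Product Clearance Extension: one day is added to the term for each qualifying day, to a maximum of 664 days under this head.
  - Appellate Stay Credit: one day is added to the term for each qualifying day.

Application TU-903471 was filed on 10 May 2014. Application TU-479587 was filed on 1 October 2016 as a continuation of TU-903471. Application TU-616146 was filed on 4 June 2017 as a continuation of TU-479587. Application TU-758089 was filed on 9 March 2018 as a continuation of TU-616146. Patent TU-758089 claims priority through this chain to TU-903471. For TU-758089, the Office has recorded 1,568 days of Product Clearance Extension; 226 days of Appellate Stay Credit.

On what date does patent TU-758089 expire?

Earliest priority filing: 10 May 2014.
Base term: 10 May 2014 + 18 years → 10 May 2032.
Product Clearance Extension: 1568 days claimed exceeds the 664-day cap, so +664 days → 5 March 2034.
Appellate Stay Credit: +226 days → 17 October 2034.

2034-10-17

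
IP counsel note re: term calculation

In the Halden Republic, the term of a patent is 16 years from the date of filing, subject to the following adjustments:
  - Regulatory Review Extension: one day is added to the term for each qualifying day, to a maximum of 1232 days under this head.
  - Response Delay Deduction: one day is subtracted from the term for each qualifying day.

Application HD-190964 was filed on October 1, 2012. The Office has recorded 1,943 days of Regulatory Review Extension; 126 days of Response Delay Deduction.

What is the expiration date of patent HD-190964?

Base term: filing date + 16 years → 1 October 2028.
Regulatory Review Extension: 1943 days claimed exceeds the 1232-day cap, so +1232 days → 15 February 2032.
Response Delay Deduction: −126 days → 12 October 2031.

October 12, 2031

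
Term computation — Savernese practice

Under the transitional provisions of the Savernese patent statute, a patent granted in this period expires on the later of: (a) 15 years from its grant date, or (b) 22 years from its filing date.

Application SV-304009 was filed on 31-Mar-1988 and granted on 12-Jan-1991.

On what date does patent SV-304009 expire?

2010-03-31

(a) grant + 15 years → 12 January 2006.
(b) filing + 22 years → 31 March 2010.
Later of the two: 31 March 2010.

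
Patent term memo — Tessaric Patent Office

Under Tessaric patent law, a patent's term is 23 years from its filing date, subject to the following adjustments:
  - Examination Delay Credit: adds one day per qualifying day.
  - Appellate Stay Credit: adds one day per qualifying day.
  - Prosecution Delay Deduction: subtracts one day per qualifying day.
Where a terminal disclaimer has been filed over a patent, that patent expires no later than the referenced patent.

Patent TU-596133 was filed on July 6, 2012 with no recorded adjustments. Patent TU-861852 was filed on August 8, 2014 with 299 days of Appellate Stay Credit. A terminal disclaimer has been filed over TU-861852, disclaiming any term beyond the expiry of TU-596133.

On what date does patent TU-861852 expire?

Natural term of TU-861852:
  Base: filing + 23 years → 8 August 2037.
  Appellate Stay Credit: +299 days → 3 June 2038.
Expiry of referenced patent TU-596133:
  Base: filing + 23 years → 6 July 2035.
Terminal disclaimer: TU-861852 expires on the earlier of 3 June 2038 and 6 July 2035.

July 6, 2035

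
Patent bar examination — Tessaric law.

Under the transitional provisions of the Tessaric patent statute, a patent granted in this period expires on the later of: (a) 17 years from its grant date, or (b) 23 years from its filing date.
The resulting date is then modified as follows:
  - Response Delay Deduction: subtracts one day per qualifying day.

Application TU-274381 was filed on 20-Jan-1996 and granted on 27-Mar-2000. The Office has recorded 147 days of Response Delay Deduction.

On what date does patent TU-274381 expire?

2018-08-26

(a) grant + 17 years → 27 March 2017.
(b) filing + 23 years → 20 January 2019.
Later of the two: 20 January 2019.
Response Delay Deduction: −147 days → 26 August 2018.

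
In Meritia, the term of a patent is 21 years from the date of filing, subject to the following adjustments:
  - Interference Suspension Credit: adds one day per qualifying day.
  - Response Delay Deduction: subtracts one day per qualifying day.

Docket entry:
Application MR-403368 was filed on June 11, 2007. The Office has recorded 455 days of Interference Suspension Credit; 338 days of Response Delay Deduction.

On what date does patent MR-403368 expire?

2028-10-06

Base term: filing date + 21 years → 11 June 2028.
Interference Suspension Credit: +455 days → 9 September 2029.
Response Delay Deduction: −338 days → 6 October 2028.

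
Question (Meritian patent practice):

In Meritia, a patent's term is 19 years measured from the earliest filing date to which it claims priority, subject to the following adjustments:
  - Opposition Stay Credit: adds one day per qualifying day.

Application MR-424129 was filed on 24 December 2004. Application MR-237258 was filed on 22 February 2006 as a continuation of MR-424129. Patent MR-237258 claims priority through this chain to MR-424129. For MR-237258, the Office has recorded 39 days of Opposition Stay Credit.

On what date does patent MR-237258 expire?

Earliest priority filing: 24 December 2004.
Base term: 24 December 2004 + 19 years → 24 December 2023.
Opposition Stay Credit: +39 days → 1 February 2024.

February 1, 2024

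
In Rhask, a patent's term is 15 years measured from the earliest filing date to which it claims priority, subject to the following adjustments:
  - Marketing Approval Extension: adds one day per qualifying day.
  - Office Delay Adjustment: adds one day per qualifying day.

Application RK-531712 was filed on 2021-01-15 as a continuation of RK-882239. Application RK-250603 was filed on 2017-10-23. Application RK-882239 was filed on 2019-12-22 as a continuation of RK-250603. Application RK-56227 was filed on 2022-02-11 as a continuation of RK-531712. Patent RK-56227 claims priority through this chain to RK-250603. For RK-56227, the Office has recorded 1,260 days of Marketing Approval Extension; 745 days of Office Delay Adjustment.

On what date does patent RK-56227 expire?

Earliest priority filing: 23 October 2017.
Base term: 23 October 2017 + 15 years → 23 October 2032.
Marketing Approval Extension: +1260 days → 5 April 2036.
Office Delay Adjustment: +745 days → 20 April 2038.

April 20, 2038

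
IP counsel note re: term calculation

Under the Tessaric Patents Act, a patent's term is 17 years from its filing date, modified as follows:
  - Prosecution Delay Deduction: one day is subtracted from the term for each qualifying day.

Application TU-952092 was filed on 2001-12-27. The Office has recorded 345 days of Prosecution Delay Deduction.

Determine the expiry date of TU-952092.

January 16, 2018

Base term: filing date + 17 years → 27 December 2018.
Prosecution Delay Deduction: −345 days → 16 January 2018.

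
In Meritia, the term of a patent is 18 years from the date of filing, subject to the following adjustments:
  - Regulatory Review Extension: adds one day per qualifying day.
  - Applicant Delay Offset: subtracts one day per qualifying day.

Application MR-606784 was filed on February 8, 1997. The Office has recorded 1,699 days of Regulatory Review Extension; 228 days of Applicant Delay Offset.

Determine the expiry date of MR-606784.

2019-02-18

Base term: filing date + 18 years → 8 February 2015.
Regulatory Review Extension: +1699 days → 4 October 2019.
Applicant Delay Offset: −228 days → 18 February 2019.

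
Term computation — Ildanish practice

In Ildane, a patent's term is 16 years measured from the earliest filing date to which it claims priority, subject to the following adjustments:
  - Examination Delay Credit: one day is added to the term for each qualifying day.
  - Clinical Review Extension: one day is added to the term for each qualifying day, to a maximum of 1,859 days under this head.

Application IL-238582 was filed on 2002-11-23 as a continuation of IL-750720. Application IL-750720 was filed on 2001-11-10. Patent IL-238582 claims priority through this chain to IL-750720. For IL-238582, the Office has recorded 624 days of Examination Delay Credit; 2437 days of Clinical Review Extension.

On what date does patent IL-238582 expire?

Earliest priority filing: 10 November 2001.
Base term: 10 November 2001 + 16 years → 10 November 2017.
Examination Delay Credit: +624 days → 27 July 2019.
Clinical Review Extension: 2437 days claimed exceeds the 1859-day cap, so +1859 days → 28 August 2024.

August 28, 2024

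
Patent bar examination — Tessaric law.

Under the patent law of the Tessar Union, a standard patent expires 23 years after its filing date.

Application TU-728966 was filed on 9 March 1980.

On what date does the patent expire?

2003-03-09

Filing date + 23 years → 9 March 2003.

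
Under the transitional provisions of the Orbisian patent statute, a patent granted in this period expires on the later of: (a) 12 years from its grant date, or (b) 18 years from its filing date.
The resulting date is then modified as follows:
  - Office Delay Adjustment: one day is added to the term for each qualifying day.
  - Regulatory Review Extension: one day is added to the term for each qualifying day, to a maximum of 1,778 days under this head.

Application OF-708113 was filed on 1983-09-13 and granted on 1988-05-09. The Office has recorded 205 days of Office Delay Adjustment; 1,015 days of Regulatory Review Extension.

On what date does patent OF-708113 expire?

(a) grant + 12 years → 9 May 2000.
(b) filing + 18 years → 13 September 2001.
Later of the two: 13 September 2001.
Office Delay Adjustment: +205 days → 6 April 2002.
Regulatory Review Extension: 1015 days (within the 1778-day cap) → +1015 days → 15 January 2005.

2005-01-15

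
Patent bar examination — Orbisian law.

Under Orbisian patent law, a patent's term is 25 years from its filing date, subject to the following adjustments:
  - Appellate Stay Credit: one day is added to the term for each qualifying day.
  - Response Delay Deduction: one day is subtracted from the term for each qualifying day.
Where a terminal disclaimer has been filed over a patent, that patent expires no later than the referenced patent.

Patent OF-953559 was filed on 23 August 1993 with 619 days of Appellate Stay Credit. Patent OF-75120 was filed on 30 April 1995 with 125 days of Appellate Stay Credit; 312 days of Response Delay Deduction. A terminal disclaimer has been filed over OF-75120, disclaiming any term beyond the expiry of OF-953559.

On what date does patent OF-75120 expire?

October 26, 2019

Natural term of OF-75120:
  Base: filing + 25 years → 30 April 2020.
  Appellate Stay Credit: +125 days → 2 September 2020.
  Response Delay Deduction: −312 days → 26 October 2019.
Expiry of referenced patent OF-953559:
  Base: filing + 25 years → 23 August 2018.
  Appellate Stay Credit: +619 days → 3 May 2020.
Terminal disclaimer: OF-75120 expires on the earlier of 26 October 2019 and 3 May 2020.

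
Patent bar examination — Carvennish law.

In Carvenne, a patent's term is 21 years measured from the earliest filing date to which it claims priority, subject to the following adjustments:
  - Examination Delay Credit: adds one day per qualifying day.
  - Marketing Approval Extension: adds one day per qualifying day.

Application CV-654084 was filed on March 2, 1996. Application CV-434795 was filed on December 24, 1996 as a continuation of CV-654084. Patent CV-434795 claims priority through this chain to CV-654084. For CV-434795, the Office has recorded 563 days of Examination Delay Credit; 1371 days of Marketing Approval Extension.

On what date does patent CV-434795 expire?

Earliest priority filing: 2 March 1996.
Base term: 2 March 1996 + 21 years → 2 March 2017.
Examination Delay Credit: +563 days → 16 September 2018.
Marketing Approval Extension: +1371 days → 18 June 2022.

June 18, 2022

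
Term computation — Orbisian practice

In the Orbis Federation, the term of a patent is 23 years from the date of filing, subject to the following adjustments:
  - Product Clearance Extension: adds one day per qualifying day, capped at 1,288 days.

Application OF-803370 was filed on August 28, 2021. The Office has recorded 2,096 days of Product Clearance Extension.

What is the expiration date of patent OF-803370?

March 8, 2048

Base term: filing date + 23 years → 28 August 2044.
Product Clearance Extension: 2096 days claimed exceeds the 1288-day cap, so +1288 days → 8 March 2048.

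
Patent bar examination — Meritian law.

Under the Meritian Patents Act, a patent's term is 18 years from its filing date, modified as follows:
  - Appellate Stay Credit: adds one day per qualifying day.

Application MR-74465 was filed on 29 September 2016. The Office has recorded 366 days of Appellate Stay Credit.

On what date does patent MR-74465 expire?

Base term: filing date + 18 years → 29 September 2034.
Appellate Stay Credit: +366 days → 30 September 2035.

September 30, 2035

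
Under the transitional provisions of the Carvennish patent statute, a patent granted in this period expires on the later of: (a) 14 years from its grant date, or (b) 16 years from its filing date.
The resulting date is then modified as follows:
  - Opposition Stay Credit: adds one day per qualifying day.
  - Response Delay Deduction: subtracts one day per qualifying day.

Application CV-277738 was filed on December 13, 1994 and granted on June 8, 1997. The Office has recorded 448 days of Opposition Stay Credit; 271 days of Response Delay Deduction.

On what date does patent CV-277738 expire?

(a) grant + 14 years → 8 June 2011.
(b) filing + 16 years → 13 December 2010.
Later of the two: 8 June 2011.
Opposition Stay Credit: +448 days → 29 August 2012.
Response Delay Deduction: −271 days → 2 December 2011.

December 2, 2011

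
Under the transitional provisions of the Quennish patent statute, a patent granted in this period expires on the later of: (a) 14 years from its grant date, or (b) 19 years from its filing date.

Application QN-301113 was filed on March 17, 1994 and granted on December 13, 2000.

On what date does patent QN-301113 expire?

2014-12-13

(a) grant + 14 years → 13 December 2014.
(b) filing + 19 years → 17 March 2013.
Later of the two: 13 December 2014.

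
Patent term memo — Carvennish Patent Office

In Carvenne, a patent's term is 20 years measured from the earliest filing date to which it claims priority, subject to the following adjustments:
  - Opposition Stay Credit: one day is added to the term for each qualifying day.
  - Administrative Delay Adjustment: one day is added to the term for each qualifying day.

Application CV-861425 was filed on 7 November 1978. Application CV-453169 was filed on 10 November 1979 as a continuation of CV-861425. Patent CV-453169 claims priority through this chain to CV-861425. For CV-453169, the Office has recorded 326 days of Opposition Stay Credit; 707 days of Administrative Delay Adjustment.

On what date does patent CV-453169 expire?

2001-09-05

Earliest priority filing: 7 November 1978.
Base term: 7 November 1978 + 20 years → 7 November 1998.
Opposition Stay Credit: +326 days → 29 September 1999.
Administrative Delay Adjustment: +707 days → 5 September 2001.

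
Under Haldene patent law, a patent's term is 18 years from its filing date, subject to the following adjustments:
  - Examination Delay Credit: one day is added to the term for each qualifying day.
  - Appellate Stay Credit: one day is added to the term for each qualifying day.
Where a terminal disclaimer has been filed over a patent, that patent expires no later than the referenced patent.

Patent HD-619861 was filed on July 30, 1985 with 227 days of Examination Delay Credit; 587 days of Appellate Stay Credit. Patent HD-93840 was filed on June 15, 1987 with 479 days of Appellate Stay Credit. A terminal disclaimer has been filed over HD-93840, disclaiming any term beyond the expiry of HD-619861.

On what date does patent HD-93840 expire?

October 21, 2005

Natural term of HD-93840:
  Base: filing + 18 years → 15 June 2005.
  Appellate Stay Credit: +479 days → 7 October 2006.
Expiry of referenced patent HD-619861:
  Base: filing + 18 years → 30 July 2003.
  Examination Delay Credit: +227 days → 13 March 2004.
  Appellate Stay Credit: +587 days → 21 October 2005.
Terminal disclaimer: HD-93840 expires on the earlier of 7 October 2006 and 21 October 2005.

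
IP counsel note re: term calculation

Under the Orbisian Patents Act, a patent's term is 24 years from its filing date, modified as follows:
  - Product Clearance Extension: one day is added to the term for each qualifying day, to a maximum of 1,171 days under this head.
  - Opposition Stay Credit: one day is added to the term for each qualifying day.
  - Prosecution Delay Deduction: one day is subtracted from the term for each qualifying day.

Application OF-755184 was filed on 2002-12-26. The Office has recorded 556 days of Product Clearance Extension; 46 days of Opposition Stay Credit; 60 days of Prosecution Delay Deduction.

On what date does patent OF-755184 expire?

Base term: filing date + 24 years → 26 December 2026.
Product Clearance Extension: 556 days (within the 1171-day cap) → +556 days → 4 July 2028.
Opposition Stay Credit: +46 days → 19 August 2028.
Prosecution Delay Deduction: −60 days → 20 June 2028.

2028-06-20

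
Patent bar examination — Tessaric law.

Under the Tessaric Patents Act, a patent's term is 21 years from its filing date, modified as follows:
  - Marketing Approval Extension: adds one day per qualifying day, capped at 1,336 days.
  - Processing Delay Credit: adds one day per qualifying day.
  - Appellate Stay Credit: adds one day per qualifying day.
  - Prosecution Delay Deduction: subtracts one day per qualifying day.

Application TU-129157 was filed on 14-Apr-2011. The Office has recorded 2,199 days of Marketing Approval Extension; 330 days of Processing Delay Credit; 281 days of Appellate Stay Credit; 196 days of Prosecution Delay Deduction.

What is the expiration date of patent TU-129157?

January 29, 2037

Base term: filing date + 21 years → 14 April 2032.
Marketing Approval Extension: 2199 days claimed exceeds the 1336-day cap, so +1336 days → 11 December 2035.
Processing Delay Credit: +330 days → 5 November 2036.
Appellate Stay Credit: +281 days → 13 August 2037.
Prosecution Delay Deduction: −196 days → 29 January 2037.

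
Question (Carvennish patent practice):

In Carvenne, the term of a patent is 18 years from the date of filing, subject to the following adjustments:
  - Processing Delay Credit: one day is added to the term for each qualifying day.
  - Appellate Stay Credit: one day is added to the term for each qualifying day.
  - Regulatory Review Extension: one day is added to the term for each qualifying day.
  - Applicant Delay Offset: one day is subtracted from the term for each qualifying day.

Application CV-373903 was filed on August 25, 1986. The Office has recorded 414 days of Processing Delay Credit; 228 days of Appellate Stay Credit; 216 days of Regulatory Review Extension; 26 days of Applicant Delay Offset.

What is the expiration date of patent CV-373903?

Base term: filing date + 18 years → 25 August 2004.
Processing Delay Credit: +414 days → 13 October 2005.
Appellate Stay Credit: +228 days → 29 May 2006.
Regulatory Review Extension: +216 days → 31 December 2006.
Applicant Delay Offset: −26 days → 5 December 2006.

2006-12-05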